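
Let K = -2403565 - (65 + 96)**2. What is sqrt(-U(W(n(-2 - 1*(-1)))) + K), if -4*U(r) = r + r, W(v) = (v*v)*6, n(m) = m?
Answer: I*sqrt(2429483) ≈ 1558.7*I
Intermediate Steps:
W(v) = 6*v**2 (W(v) = v**2*6 = 6*v**2)
U(r) = -r/2 (U(r) = -(r + r)/4 = -r/2)
K = -2429486 (K = -2403565 - 1*161**2 = -2403565 - 1*25921 = -2403565 - 25921 = -2429486)
sqrt(-U(W(n(-2 - 1*(-1)))) + K) = sqrt(-(-1)*6*(-2 - 1*(-1))**2/2 - 2429486) = sqrt(-(-1)*6*(-2 + 1)**2/2 - 2429486) = sqrt(-(-1)*6*(-1)**2/2 - 2429486) = sqrt(-(-1)*6*1/2 - 2429486) = sqrt(-(-1)*6/2 - 2429486) = sqrt(-1*(-3) - 2429486) = sqrt(3 - 2429486) = sqrt(-2429483) = I*sqrt(2429483)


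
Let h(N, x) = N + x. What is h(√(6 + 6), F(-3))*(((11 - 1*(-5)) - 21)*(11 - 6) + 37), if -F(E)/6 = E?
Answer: 216 + 24*√3 ≈ 257.57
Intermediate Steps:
F(E) = -6*E
h(√(6 + 6), F(-3))*(((11 - 1*(-5)) - 21)*(11 - 6) + 37) = (√(6 + 6) - 6*(-3))*(((11 - 1*(-5)) - 21)*(11 - 6) + 37) = (√12 + 18)*(((11 + 5) - 21)*5 + 37) = (2*√3 + 18)*((16 - 21)*5 + 37) = (18 + 2*√3)*(-5*5 + 37) = (18 + 2*√3)*(-25 + 37) = (18 + 2*√3)*12 = 216 + 24*√3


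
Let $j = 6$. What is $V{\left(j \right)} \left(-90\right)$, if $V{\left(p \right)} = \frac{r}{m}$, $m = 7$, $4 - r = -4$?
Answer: $- \frac{720}{7} \approx -102.86$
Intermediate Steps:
$r = 8$ ($r = 4 - -4 = 4 + 4 = 8$)
$V{\left(p \right)} = \frac{8}{7}$
$V{\left(j \right)} \left(-90\right) = \frac{8}{7} \left(-90\right) = - \frac{720}{7}$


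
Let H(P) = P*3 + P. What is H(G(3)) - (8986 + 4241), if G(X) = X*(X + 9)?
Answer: -13083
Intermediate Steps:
G(X) = X*(9 + X)
H(P) = 4*P (H(P) = 3*P + P = 4*P)
H(G(3)) - (8986 + 4241) = 4*(3*(9 + 3)) - (8986 + 4241) = 4*(3*12) - 1*13227 = 4*36 - 13227 = 144 - 13227 = -13083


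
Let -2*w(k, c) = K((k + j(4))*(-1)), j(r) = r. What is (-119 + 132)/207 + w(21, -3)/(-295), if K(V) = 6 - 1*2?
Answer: 4249/61065 ≈ 0.069582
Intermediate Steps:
K(V) = 4 (K(V) = 6 - 2 = 4)
w(k, c) = -2 (w(k, c) = -½*4 = -2)
(-119 + 132)/207 + w(21, -3)/(-295) = (-119 + 132)/207 - 2/(-295) = 13*(1/207) - 2*(-1/295) = 13/207 + 2/295 = 4249/61065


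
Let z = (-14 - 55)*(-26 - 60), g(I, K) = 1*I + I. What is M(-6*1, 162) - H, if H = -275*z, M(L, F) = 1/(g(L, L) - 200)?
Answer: 345952199/212 ≈ 1.6319e+6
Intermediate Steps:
g(I, K) = 2*I (g(I, K) = I + I = 2*I)
z = 5934 (z = -69*(-86) = 5934)
M(L, F) = 1/(-200 + 2*L) (M(L, F) = 1/(2*L - 200) = 1/(-200 + 2*L))
H = -1631850 (H = -275*5934 = -1631850)
M(-6*1, 162) - H = 1/(2*(-100 - 6*1)) - 1*(-1631850) = 1/(2*(-100 - 6)) + 1631850 = (1/2)/(-106) + 1631850 = (1/2)*(-1/106) + 1631850 = -1/212 + 1631850 = 345952199/212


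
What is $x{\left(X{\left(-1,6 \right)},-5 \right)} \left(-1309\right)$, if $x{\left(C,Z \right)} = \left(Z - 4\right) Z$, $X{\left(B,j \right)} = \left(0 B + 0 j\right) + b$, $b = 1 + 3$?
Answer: $-58905$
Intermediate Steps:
$b = 4$
$X{\left(B,j \right)} = 4$ ($X{\left(B,j \right)} = \left(0 B + 0 j\right) + 4 = \left(0 + 0\right) + 4 = 0 + 4 = 4$)
$x{\left(C,Z \right)} = Z \left(-4 + Z\right)$ ($x{\left(C,Z \right)} = \left(-4 + Z\right) Z = Z \left(-4 + Z\right)$)
$x{\left(X{\left(-1,6 \right)},-5 \right)} \left(-1309\right) = - 5 \left(-4 - 5\right) \left(-1309\right) = \left(-5\right) \left(-9\right) \left(-1309\right) = 45 \left(-1309\right) = -58905$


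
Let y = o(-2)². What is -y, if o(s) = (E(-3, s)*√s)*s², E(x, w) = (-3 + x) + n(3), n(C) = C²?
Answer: 288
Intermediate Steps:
E(x, w) = 6 + x (E(x, w) = (-3 + x) + 3² = (-3 + x) + 9 = 6 + x)
o(s) = 3*s^(5/2) (o(s) = ((6 - 3)*√s)*s² = (3*√s)*s² = 3*s^(5/2))
y = -288 (y = (3*(-2)^(5/2))² = (3*(4*I*√2))² = (12*I*√2)² = -288)
-y = -1*(-288) = 288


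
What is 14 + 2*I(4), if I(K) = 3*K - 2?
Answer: 34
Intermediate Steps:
I(K) = -2 + 3*K
14 + 2*I(4) = 14 + 2*(-2 + 3*4) = 14 + 2*(-2 + 12) = 14 + 2*10 = 14 + 20 = 34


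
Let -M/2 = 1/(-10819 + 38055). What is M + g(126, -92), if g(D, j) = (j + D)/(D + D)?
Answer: 57845/428967 ≈ 0.13485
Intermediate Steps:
g(D, j) = (D + j)/(2*D) (g(D, j) = (D + j)/((2*D)) = (D + j)*(1/(2*D)) = (D + j)/(2*D))
M = -1/13618 (M = -2/(-10819 + 38055) = -2/27236 = -2*1/27236 = -1/13618 ≈ -7.3432e-5)
M + g(126, -92) = -1/13618 + (½)*(126 - 92)/126 = -1/13618 + (½)*(1/126)*34 = -1/13618 + 17/126 = 57845/428967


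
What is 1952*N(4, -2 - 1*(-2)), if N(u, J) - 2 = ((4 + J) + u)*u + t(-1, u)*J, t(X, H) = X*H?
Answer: 66368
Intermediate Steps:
t(X, H) = H*X
N(u, J) = 2 + u*(4 + J + u) - J*u (N(u, J) = 2 + (((4 + J) + u)*u + (u*(-1))*J) = 2 + ((4 + J + u)*u + (-u)*J) = 2 + (u*(4 + J + u) - J*u) = 2 + u*(4 + J + u) - J*u)
1952*N(4, -2 - 1*(-2)) = 1952*(2 + 4**2 + 4*4) = 1952*(2 + 16 + 16) = 1952*34 = 66368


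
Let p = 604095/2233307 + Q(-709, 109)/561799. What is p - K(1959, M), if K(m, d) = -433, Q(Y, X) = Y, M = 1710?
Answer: 31977044139183/73804096429 ≈ 433.27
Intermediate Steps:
p = 19870385426/73804096429 (p = 604095/2233307 - 709/561799 = 604095*(1/2233307) - 709*1/561799 = 35535/131371 - 709/561799 = 19870385426/73804096429 ≈ 0.26923)
p - K(1959, M) = 19870385426/73804096429 - 1*(-433) = 19870385426/73804096429 + 433 = 31977044139183/73804096429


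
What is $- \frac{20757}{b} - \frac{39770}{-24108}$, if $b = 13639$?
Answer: $\frac{512357}{4009866} \approx 0.12777$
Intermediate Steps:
$- \frac{20757}{b} - \frac{39770}{-24108} = - \frac{20757}{13639} - \frac{39770}{-24108} = \left(-20757\right) \frac{1}{13639} - - \frac{485}{294} = - \frac{20757}{13639} + \frac{485}{294} = \frac{512357}{4009866}$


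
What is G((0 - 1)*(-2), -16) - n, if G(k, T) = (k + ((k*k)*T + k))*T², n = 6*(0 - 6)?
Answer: -15324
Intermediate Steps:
n = -36 (n = 6*(-6) = -36)
G(k, T) = T²*(2*k + T*k²) (G(k, T) = (k + (k²*T + k))*T² = (k + (T*k² + k))*T² = (k + (k + T*k²))*T² = (2*k + T*k²)*T² = T²*(2*k + T*k²))
G((0 - 1)*(-2), -16) - n = ((0 - 1)*(-2))*(-16)²*(2 - 16*(0 - 1)*(-2)) - 1*(-36) = -1*(-2)*256*(2 - (-16)*(-2)) + 36 = 2*256*(2 - 16*2) + 36 = 2*256*(2 - 32) + 36 = 2*256*(-30) + 36 = -15360 + 36 = -15324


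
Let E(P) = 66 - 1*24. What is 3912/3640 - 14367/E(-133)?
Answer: -310307/910 ≈ -341.00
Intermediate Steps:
E(P) = 42 (E(P) = 66 - 24 = 42)
3912/3640 - 14367/E(-133) = 3912/3640 - 14367/42 = 3912*(1/3640) - 14367*1/42 = 489/455 - 4789/14 = -310307/910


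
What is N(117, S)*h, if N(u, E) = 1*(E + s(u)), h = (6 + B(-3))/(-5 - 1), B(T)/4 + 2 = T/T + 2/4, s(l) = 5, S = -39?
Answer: 68/3 ≈ 22.667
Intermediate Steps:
B(T) = -2 (B(T) = -8 + 4*(T/T + 2/4) = -8 + 4*(1 + 2*(¼)) = -8 + 4*(1 + ½) = -8 + 4*(3/2) = -8 + 6 = -2)
h = -⅔ (h = (6 - 2)/(-5 - 1) = 4/(-6) = 4*(-⅙) = -⅔ ≈ -0.66667)
N(u, E) = 5 + E (N(u, E) = 1*(E + 5) = 1*(5 + E) = 5 + E)
N(117, S)*h = (5 - 39)*(-⅔) = -34*(-⅔) = 68/3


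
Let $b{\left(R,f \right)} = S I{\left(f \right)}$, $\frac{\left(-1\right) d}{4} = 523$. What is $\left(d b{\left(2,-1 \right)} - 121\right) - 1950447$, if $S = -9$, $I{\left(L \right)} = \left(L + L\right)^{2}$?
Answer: $-1875256$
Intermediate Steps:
$I{\left(L \right)} = 4 L^{2}$ ($I{\left(L \right)} = \left(2 L\right)^{2} = 4 L^{2}$)
$d = -2092$ ($d = \left(-4\right) 523 = -2092$)
$b{\left(R,f \right)} = - 36 f^{2}$ ($b{\left(R,f \right)} = - 9 \cdot 4 f^{2} = - 36 f^{2}$)
$\left(d b{\left(2,-1 \right)} - 121\right) - 1950447 = \left(- 2092 \left(- 36 \left(-1\right)^{2}\right) - 121\right) - 1950447 = \left(- 2092 \left(\left(-36\right) 1\right) - 121\right) - 1950447 = \left(\left(-2092\right) \left(-36\right) - 121\right) - 1950447 = \left(75312 - 121\right) - 1950447 = 75191 - 1950447 = -1875256$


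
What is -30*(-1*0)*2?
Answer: 0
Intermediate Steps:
-30*(-1*0)*2 = -0*2 = -30*0 = 0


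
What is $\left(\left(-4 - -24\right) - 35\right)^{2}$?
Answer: $225$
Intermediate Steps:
$\left(\left(-4 - -24\right) - 35\right)^{2} = \left(\left(-4 + 24\right) - 35\right)^{2} = \left(20 - 35\right)^{2} = \left(-15\right)^{2} = 225$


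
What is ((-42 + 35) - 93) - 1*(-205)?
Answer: 105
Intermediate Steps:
((-42 + 35) - 93) - 1*(-205) = (-7 - 93) + 205 = -100 + 205 = 105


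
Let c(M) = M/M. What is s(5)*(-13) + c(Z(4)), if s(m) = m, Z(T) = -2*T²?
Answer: -64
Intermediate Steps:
c(M) = 1
s(5)*(-13) + c(Z(4)) = 5*(-13) + 1 = -65 + 1 = -64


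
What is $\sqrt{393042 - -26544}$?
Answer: $\sqrt{419586} \approx 647.75$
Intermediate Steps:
$\sqrt{393042 - -26544} = \sqrt{393042 + 26544} = \sqrt{419586}$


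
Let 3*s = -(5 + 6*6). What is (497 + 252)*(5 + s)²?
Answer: 506324/9 ≈ 56258.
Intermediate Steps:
s = -41/3 (s = (-(5 + 6*6))/3 = (-(5 + 36))/3 = (-1*41)/3 = (⅓)*(-41) = -41/3 ≈ -13.667)
(497 + 252)*(5 + s)² = (497 + 252)*(5 - 41/3)² = 749*(-26/3)² = 749*(676/9) = 506324/9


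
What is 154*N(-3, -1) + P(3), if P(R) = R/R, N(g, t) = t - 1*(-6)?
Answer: 771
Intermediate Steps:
N(g, t) = 6 + t (N(g, t) = t + 6 = 6 + t)
P(R) = 1
154*N(-3, -1) + P(3) = 154*(6 - 1) + 1 = 154*5 + 1 = 770 + 1 = 771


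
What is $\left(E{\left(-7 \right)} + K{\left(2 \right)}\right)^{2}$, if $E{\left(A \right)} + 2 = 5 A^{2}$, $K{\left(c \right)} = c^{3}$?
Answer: $63001$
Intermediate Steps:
$E{\left(A \right)} = -2 + 5 A^{2}$
$\left(E{\left(-7 \right)} + K{\left(2 \right)}\right)^{2} = \left(\left(-2 + 5 \left(-7\right)^{2}\right) + 2^{3}\right)^{2} = \left(\left(-2 + 5 \cdot 49\right) + 8\right)^{2} = \left(\left(-2 + 245\right) + 8\right)^{2} = \left(243 + 8\right)^{2} = 251^{2} = 63001$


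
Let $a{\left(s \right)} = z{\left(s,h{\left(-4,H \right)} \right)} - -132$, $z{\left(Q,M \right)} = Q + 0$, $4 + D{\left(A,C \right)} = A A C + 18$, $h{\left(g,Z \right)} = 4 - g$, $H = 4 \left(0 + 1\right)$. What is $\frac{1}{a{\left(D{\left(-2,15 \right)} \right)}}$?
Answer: $\frac{1}{206} \approx 0.0048544$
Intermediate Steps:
$H = 4$ ($H = 4 \cdot 1 = 4$)
$D{\left(A,C \right)} = 14 + C A^{2}$ ($D{\left(A,C \right)} = -4 + \left(A A C + 18\right) = -4 + \left(A^{2} C + 18\right) = -4 + \left(C A^{2} + 18\right) = -4 + \left(18 + C A^{2}\right) = 14 + C A^{2}$)
$z{\left(Q,M \right)} = Q$
$a{\left(s \right)} = 132 + s$ ($a{\left(s \right)} = s - -132 = s + 132 = 132 + s$)
$\frac{1}{a{\left(D{\left(-2,15 \right)} \right)}} = \frac{1}{132 + \left(14 + 15 \left(-2\right)^{2}\right)} = \frac{1}{132 + \left(14 + 15 \cdot 4\right)} = \frac{1}{132 + \left(14 + 60\right)} = \frac{1}{132 + 74} = \frac{1}{206}$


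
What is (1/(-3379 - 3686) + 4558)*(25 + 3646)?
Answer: 118214529499/7065 ≈ 1.6732e+7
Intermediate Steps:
(1/(-3379 - 3686) + 4558)*(25 + 3646) = (1/(-7065) + 4558)*3671 = (-1/7065 + 4558)*3671 = (32202269/7065)*3671 = 118214529499/7065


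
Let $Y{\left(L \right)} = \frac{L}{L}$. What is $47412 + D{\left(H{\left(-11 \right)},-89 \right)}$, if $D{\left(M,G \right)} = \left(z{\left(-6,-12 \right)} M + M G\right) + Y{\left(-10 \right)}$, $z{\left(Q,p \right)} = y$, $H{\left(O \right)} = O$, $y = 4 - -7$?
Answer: $48271$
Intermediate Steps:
$y = 11$ ($y = 4 + 7 = 11$)
$Y{\left(L \right)} = 1$
$z{\left(Q,p \right)} = 11$
$D{\left(M,G \right)} = 1 + 11 M + G M$ ($D{\left(M,G \right)} = \left(11 M + M G\right) + 1 = \left(11 M + G M\right) + 1 = 1 + 11 M + G M$)
$47412 + D{\left(H{\left(-11 \right)},-89 \right)} = 47412 + \left(1 + 11 \left(-11\right) - -979\right) = 47412 + \left(1 - 121 + 979\right) = 47412 + 859 = 48271$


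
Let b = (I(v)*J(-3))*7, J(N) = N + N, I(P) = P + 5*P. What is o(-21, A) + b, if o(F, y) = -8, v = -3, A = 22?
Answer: 748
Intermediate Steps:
I(P) = 6*P
J(N) = 2*N
b = 756 (b = ((6*(-3))*(2*(-3)))*7 = -18*(-6)*7 = 108*7 = 756)
o(-21, A) + b = -8 + 756 = 748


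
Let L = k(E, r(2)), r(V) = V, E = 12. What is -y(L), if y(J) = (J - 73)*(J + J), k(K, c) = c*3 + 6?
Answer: 1464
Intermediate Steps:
k(K, c) = 6 + 3*c (k(K, c) = 3*c + 6 = 6 + 3*c)
L = 12 (L = 6 + 3*2 = 6 + 6 = 12)
y(J) = 2*J*(-73 + J) (y(J) = (-73 + J)*(2*J) = 2*J*(-73 + J))
-y(L) = -2*12*(-73 + 12) = -2*12*(-61) = -1*(-1464) = 1464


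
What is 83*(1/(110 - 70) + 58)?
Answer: 192643/40 ≈ 4816.1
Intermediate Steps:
83*(1/(110 - 70) + 58) = 83*(1/40 + 58) = 83*(2321/40) = 192643/40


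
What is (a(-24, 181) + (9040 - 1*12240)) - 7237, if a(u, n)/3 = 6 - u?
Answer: -10347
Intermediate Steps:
a(u, n) = 18 - 3*u (a(u, n) = 3*(6 - u) = 18 - 3*u)
(a(-24, 181) + (9040 - 1*12240)) - 7237 = ((18 - 3*(-24)) + (9040 - 1*12240)) - 7237 = ((18 + 72) + (9040 - 12240)) - 7237 = (90 - 3200) - 7237 = -3110 - 7237 = -10347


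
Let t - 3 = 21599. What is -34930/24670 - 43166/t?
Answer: -90973154/26646067 ≈ -3.4141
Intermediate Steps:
t = 21602 (t = 3 + 21599 = 21602)
-34930/24670 - 43166/t = -34930/24670 - 43166/21602 = -34930*1/24670 - 43166*1/21602 = -3493/2467 - 21583/10801 = -90973154/26646067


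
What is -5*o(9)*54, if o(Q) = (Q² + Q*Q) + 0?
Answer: -43740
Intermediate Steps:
o(Q) = 2*Q² (o(Q) = (Q² + Q²) + 0 = 2*Q² + 0 = 2*Q²)
-5*o(9)*54 = -10*9²*54 = -10*81*54 = -5*162*54 = -810*54 = -43740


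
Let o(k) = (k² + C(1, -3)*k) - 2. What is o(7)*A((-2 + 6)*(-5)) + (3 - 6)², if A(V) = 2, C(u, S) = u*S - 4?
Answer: 5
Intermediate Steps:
C(u, S) = -4 + S*u (C(u, S) = S*u - 4 = -4 + S*u)
o(k) = -2 + k² - 7*k (o(k) = (k² + (-4 - 3*1)*k) - 2 = (k² + (-4 - 3)*k) - 2 = (k² - 7*k) - 2 = -2 + k² - 7*k)
o(7)*A((-2 + 6)*(-5)) + (3 - 6)² = (-2 + 7² - 7*7)*2 + (3 - 6)² = (-2 + 49 - 49)*2 + (-3)² = -2*2 + 9 = -4 + 9 = 5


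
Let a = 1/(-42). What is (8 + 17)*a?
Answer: -25/42 ≈ -0.59524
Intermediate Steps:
a = -1/42 ≈ -0.023810
(8 + 17)*a = (8 + 17)*(-1/42) = 25*(-1/42) = -25/42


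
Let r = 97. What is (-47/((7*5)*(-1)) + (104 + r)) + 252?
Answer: 15902/35 ≈ 454.34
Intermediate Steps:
(-47/((7*5)*(-1)) + (104 + r)) + 252 = (-47/((7*5)*(-1)) + (104 + 97)) + 252 = (-47/(35*(-1)) + 201) + 252 = (-47/(-35) + 201) + 252 = (-47*(-1/35) + 201) + 252 = (47/35 + 201) + 252 = 7082/35 + 252 = 15902/35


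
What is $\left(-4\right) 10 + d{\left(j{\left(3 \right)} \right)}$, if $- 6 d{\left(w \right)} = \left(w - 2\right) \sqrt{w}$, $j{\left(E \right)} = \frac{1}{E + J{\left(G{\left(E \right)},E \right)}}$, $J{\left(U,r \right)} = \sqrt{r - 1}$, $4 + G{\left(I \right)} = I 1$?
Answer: $\frac{5 - 240 \left(3 + \sqrt{2}\right)^{\frac{3}{2}} + 2 \sqrt{2}}{6 \left(3 + \sqrt{2}\right)^{\frac{3}{2}}} \approx -39.859$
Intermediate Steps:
$G{\left(I \right)} = -4 + I$ ($G{\left(I \right)} = -4 + I 1 = -4 + I$)
$J{\left(U,r \right)} = \sqrt{-1 + r}$
$j{\left(E \right)} = \frac{1}{E + \sqrt{-1 + E}}$
$d{\left(w \right)} = - \frac{\sqrt{w} \left(-2 + w\right)}{6}$ ($d{\left(w \right)} = - \frac{\left(w - 2\right) \sqrt{w}}{6} = - \frac{\left(-2 + w\right) \sqrt{w}}{6} = - \frac{\sqrt{w} \left(-2 + w\right)}{6}$)
$\left(-4\right) 10 + d{\left(j{\left(3 \right)} \right)} = \left(-4\right) 10 + \frac{\sqrt{\frac{1}{3 + \sqrt{-1 + 3}}} \left(2 - \frac{1}{3 + \sqrt{-1 + 3}}\right)}{6} = -40 + \frac{\sqrt{\frac{1}{3 + \sqrt{2}}} \left(2 - \frac{1}{3 + \sqrt{2}}\right)}{6} = -40 + \frac{2 - \frac{1}{3 + \sqrt{2}}}{6 \sqrt{3 + \sqrt{2}}}$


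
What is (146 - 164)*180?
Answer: -3240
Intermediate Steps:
(146 - 164)*180 = -18*180 = -3240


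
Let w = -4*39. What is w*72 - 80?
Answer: -11312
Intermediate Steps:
w = -156
w*72 - 80 = -156*72 - 80 = -11232 - 80 = -11312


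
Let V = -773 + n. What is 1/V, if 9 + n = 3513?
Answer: 1/2731 ≈ 0.00036617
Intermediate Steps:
n = 3504 (n = -9 + 3513 = 3504)
V = 2731 (V = -773 + 3504 = 2731)
1/V = 1/2731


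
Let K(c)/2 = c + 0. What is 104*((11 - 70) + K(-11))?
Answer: -8424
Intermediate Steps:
K(c) = 2*c (K(c) = 2*(c + 0) = 2*c)
104*((11 - 70) + K(-11)) = 104*((11 - 70) + 2*(-11)) = 104*(-59 - 22) = 104*(-81) = -8424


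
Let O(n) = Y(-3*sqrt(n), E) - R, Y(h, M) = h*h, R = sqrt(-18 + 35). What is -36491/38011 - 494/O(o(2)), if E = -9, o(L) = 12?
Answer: -129103871/23300743 - 26*sqrt(17)/613 ≈ -5.7156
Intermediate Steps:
R = sqrt(17) ≈ 4.1231
Y(h, M) = h**2
O(n) = -sqrt(17) + 9*n (O(n) = (-3*sqrt(n))**2 - sqrt(17) = 9*n - sqrt(17) = -sqrt(17) + 9*n)
-36491/38011 - 494/O(o(2)) = -36491/38011 - 494/(-sqrt(17) + 9*12) = -36491*1/38011 - 494/(-sqrt(17) + 108) = -36491/38011 - 494/(108 - sqrt(17))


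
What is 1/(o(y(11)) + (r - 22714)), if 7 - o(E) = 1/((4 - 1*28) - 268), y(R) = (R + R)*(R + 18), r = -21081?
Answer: -292/12786095 ≈ -2.2837e-5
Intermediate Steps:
y(R) = 2*R*(18 + R) (y(R) = (2*R)*(18 + R) = 2*R*(18 + R))
o(E) = 2045/292 (o(E) = 7 - 1/((4 - 1*28) - 268) = 7 - 1/((4 - 28) - 268) = 7 - 1/(-24 - 268) = 7 - 1/(-292) = 7 - 1*(-1/292) = 7 + 1/292 = 2045/292)
1/(o(y(11)) + (r - 22714)) = 1/(2045/292 + (-21081 - 22714)) = 1/(2045/292 - 43795) = 1/(-12786095/292) = -292/12786095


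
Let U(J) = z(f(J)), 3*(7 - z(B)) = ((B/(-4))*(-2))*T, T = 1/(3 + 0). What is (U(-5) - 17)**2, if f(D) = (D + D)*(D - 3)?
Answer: 16900/81 ≈ 208.64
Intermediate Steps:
f(D) = 2*D*(-3 + D) (f(D) = (2*D)*(-3 + D) = 2*D*(-3 + D))
T = 1/3 ≈ 0.33333
z(B) = 7 - B/18 (z(B) = 7 - (B/(-4))*(-2)/(3*3) = 7 - (B*(-1/4))*(-2)/(3*3) = 7 - -B/4*(-2)/(3*3) = 7 - B/2/(3*3) = 7 - B/18)
U(J) = 7 - J*(-3 + J)/9
(U(-5) - 17)**2 = ((7 - 1/9*(-5)*(-3 - 5)) - 17)**2 = ((7 - 1/9*(-5)*(-8)) - 17)**2 = ((7 - 40/9) - 17)**2 = (23/9 - 17)**2 = (-130/9)**2 = 16900/81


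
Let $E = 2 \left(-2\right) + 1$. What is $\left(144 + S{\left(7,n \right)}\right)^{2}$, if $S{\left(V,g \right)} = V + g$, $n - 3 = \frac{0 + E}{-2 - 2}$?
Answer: $\frac{383161}{16} \approx 23948.0$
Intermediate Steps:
$E = -3$ ($E = -4 + 1 = -3$)
$n = \frac{15}{4}$ ($n = 3 + \frac{0 - 3}{-2 - 2} = 3 - \frac{3}{-4} = 3 - - \frac{3}{4} = 3 + \frac{3}{4} = \frac{15}{4} \approx 3.75$)
$\left(144 + S{\left(7,n \right)}\right)^{2} = \left(144 + \left(7 + \frac{15}{4}\right)\right)^{2} = \left(144 + \frac{43}{4}\right)^{2} = \left(\frac{619}{4}\right)^{2} = \frac{383161}{16}$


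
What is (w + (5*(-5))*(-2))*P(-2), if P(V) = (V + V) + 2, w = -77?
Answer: 54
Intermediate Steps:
P(V) = 2 + 2*V (P(V) = 2*V + 2 = 2 + 2*V)
(w + (5*(-5))*(-2))*P(-2) = (-77 + (5*(-5))*(-2))*(2 + 2*(-2)) = (-77 - 25*(-2))*(2 - 4) = (-77 + 50)*(-2) = -27*(-2) = 54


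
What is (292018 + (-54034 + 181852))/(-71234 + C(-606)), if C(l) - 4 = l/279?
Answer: -9761187/1656148 ≈ -5.8939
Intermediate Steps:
C(l) = 4 + l/279
(292018 + (-54034 + 181852))/(-71234 + C(-606)) = (292018 + (-54034 + 181852))/(-71234 + (4 + (1/279)*(-606))) = (292018 + 127818)/(-71234 + (4 - 202/93)) = 419836/(-71234 + 170/93) = 419836/(-6624592/93) = 419836*(-93/6624592) = -9761187/1656148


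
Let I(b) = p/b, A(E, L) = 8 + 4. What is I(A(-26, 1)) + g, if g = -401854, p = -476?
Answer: -1205681/3 ≈ -4.0189e+5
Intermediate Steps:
A(E, L) = 12
I(b) = -476/b
I(A(-26, 1)) + g = -476/12 - 401854 = -476*1/12 - 401854 = -119/3 - 401854 = -1205681/3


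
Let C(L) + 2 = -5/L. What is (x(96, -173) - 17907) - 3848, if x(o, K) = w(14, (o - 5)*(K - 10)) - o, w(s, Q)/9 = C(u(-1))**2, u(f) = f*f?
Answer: -21410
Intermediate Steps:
u(f) = f**2
C(L) = -2 - 5/L
w(s, Q) = 441 (w(s, Q) = 9*(-2 - 5/((-1)**2))**2 = 9*(-2 - 5/1)**2 = 9*(-2 - 5*1)**2 = 9*(-2 - 5)**2 = 9*(-7)**2 = 9*49 = 441)
x(o, K) = 441 - o
(x(96, -173) - 17907) - 3848 = ((441 - 1*96) - 17907) - 3848 = ((441 - 96) - 17907) - 3848 = (345 - 17907) - 3848 = -17562 - 3848 = -21410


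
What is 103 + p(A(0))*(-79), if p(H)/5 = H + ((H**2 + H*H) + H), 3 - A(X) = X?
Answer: -9377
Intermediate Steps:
A(X) = 3 - X
p(H) = 10*H + 10*H**2 (p(H) = 5*(H + ((H**2 + H*H) + H)) = 5*(H + ((H**2 + H**2) + H)) = 5*(H + (2*H**2 + H)) = 5*(H + (H + 2*H**2)) = 5*(2*H + 2*H**2) = 10*H + 10*H**2)
103 + p(A(0))*(-79) = 103 + (10*(3 - 1*0)*(1 + (3 - 1*0)))*(-79) = 103 + (10*(3 + 0)*(1 + (3 + 0)))*(-79) = 103 + (10*3*(1 + 3))*(-79) = 103 + (10*3*4)*(-79) = 103 + 120*(-79) = 103 - 9480 = -9377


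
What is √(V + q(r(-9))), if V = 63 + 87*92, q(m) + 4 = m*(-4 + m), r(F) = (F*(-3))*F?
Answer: 2*√17021 ≈ 260.93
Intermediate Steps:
r(F) = -3*F² (r(F) = (-3*F)*F = -3*F²)
q(m) = -4 + m*(-4 + m)
V = 8067 (V = 63 + 8004 = 8067)
√(V + q(r(-9))) = √(8067 + (-4 + (-3*(-9)²)² - (-12)*(-9)²)) = √(8067 + (-4 + (-3*81)² - (-12)*81)) = √(8067 + (-4 + (-243)² - 4*(-243))) = √(8067 + (-4 + 59049 + 972)) = √(8067 + 60017) = √68084 = 2*√17021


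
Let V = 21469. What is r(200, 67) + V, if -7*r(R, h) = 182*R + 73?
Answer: 113810/7 ≈ 16259.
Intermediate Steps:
r(R, h) = -73/7 - 26*R (r(R, h) = -(182*R + 73)/7 = -(73 + 182*R)/7 = -73/7 - 26*R)
r(200, 67) + V = (-73/7 - 26*200) + 21469 = (-73/7 - 5200) + 21469 = -36473/7 + 21469 = 113810/7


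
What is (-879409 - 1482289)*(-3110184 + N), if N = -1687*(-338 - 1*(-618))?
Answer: 8460886999712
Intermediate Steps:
N = -472360 (N = -1687*(-338 + 618) = -1687*280 = -472360)
(-879409 - 1482289)*(-3110184 + N) = (-879409 - 1482289)*(-3110184 - 472360) = -2361698*(-3582544) = 8460886999712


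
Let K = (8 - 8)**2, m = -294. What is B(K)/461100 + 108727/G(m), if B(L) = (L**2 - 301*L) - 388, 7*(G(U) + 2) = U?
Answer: -12533509193/5072100 ≈ -2471.1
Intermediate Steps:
G(U) = -2 + U/7
K = 0 (K = 0**2 = 0)
B(L) = -388 + L**2 - 301*L
B(K)/461100 + 108727/G(m) = (-388 + 0**2 - 301*0)/461100 + 108727/(-2 + (1/7)*(-294)) = (-388 + 0 + 0)*(1/461100) + 108727/(-2 - 42) = -388*1/461100 + 108727/(-44) = -97/115275 + 108727*(-1/44) = -97/115275 - 108727/44 = -12533509193/5072100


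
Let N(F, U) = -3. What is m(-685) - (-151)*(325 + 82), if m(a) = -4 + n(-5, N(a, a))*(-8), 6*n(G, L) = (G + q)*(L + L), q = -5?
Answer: 61373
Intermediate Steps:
n(G, L) = L*(-5 + G)/3 (n(G, L) = ((G - 5)*(L + L))/6 = ((-5 + G)*(2*L))/6 = (2*L*(-5 + G))/6 = L*(-5 + G)/3)
m(a) = -84 (m(a) = -4 + ((⅓)*(-3)*(-5 - 5))*(-8) = -4 + ((⅓)*(-3)*(-10))*(-8) = -4 + 10*(-8) = -4 - 80 = -84)
m(-685) - (-151)*(325 + 82) = -84 - (-151)*(325 + 82) = -84 - (-151)*407 = -84 - 1*(-61457) = -84 + 61457 = 61373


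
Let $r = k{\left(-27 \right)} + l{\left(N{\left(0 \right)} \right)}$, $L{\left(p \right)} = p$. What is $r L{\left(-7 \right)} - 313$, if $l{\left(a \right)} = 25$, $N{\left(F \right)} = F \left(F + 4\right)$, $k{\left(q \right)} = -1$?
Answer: $-481$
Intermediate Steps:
$N{\left(F \right)} = F \left(4 + F\right)$
$r = 24$ ($r = -1 + 25 = 24$)
$r L{\left(-7 \right)} - 313 = 24 \left(-7\right) - 313 = -168 - 313 = -481$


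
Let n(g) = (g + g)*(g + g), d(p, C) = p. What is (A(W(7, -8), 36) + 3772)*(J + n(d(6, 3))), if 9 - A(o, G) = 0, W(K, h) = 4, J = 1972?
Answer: 8000596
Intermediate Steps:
n(g) = 4*g² (n(g) = (2*g)*(2*g) = 4*g²)
A(o, G) = 9 (A(o, G) = 9 - 1*0 = 9 + 0 = 9)
(A(W(7, -8), 36) + 3772)*(J + n(d(6, 3))) = (9 + 3772)*(1972 + 4*6²) = 3781*(1972 + 4*36) = 3781*(1972 + 144) = 3781*2116 = 8000596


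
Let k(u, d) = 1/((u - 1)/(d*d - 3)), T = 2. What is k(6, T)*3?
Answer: ⅗ ≈ 0.60000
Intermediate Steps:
k(u, d) = (-3 + d²)/(-1 + u) (k(u, d) = 1/((-1 + u)/(d² - 3)) = 1/((-1 + u)/(-3 + d²)) = (-3 + d²)/(-1 + u))
k(6, T)*3 = ((-3 + 2²)/(-1 + 6))*3 = ((-3 + 4)/5)*3 = ((⅕)*1)*3 = (⅕)*3 = ⅗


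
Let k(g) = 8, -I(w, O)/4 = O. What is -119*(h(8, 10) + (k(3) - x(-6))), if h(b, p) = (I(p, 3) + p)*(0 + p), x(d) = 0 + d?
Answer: 714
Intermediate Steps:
x(d) = d
I(w, O) = -4*O
h(b, p) = p*(-12 + p) (h(b, p) = (-4*3 + p)*(0 + p) = (-12 + p)*p = p*(-12 + p))
-119*(h(8, 10) + (k(3) - x(-6))) = -119*(10*(-12 + 10) + (8 - 1*(-6))) = -119*(10*(-2) + (8 + 6)) = -119*(-20 + 14) = -119*(-6) = 714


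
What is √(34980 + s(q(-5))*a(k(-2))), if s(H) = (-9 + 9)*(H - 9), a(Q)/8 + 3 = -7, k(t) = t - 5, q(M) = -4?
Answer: 2*√8745 ≈ 187.03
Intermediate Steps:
k(t) = -5 + t
a(Q) = -80 (a(Q) = -24 + 8*(-7) = -24 - 56 = -80)
s(H) = 0 (s(H) = 0*(-9 + H) = 0)
√(34980 + s(q(-5))*a(k(-2))) = √(34980 + 0*(-80)) = √(34980 + 0) = √34980 = 2*√8745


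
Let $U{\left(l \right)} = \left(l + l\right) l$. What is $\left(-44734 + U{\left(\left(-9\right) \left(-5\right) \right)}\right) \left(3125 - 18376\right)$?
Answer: $620471684$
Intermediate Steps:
$U{\left(l \right)} = 2 l^{2}$ ($U{\left(l \right)} = 2 l l = 2 l^{2}$)
$\left(-44734 + U{\left(\left(-9\right) \left(-5\right) \right)}\right) \left(3125 - 18376\right) = \left(-44734 + 2 \left(\left(-9\right) \left(-5\right)\right)^{2}\right) \left(3125 - 18376\right) = \left(-44734 + 2 \cdot 45^{2}\right) \left(-15251\right) = \left(-44734 + 2 \cdot 2025\right) \left(-15251\right) = \left(-44734 + 4050\right) \left(-15251\right) = \left(-40684\right) \left(-15251\right) = 620471684$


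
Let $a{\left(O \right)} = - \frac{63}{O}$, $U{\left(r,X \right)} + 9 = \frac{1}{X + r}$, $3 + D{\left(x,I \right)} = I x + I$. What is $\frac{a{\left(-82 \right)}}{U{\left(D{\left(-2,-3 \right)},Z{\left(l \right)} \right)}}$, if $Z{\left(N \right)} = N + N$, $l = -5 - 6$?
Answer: $- \frac{693}{8159} \approx -0.084937$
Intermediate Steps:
$D{\left(x,I \right)} = -3 + I + I x$ ($D{\left(x,I \right)} = -3 + \left(I x + I\right) = -3 + \left(I + I x\right) = -3 + I + I x$)
$l = -11$ ($l = -5 - 6 = -11$)
$Z{\left(N \right)} = 2 N$
$U{\left(r,X \right)} = -9 + \frac{1}{X + r}$
$\frac{a{\left(-82 \right)}}{U{\left(D{\left(-2,-3 \right)},Z{\left(l \right)} \right)}} = \frac{\left(-63\right) \frac{1}{-82}}{\frac{1}{2 \left(-11\right) - 0} \left(1 - 9 \cdot 2 \left(-11\right) - 9 \left(-3 - 3 - -6\right)\right)} = \frac{\left(-63\right) \left(- \frac{1}{82}\right)}{\frac{1}{-22 - 0} \left(1 - -198 - 9 \left(-3 - 3 + 6\right)\right)} = \frac{63}{82 \frac{1 + 198 - 0}{-22 + 0}} = \frac{63}{82 \frac{1 + 198 + 0}{-22}} = \frac{63}{82 \left(\left(- \frac{1}{22}\right) 199\right)} = \frac{63}{82 \left(- \frac{199}{22}\right)} = \frac{63}{82} \left(- \frac{22}{199}\right) = - \frac{693}{8159}$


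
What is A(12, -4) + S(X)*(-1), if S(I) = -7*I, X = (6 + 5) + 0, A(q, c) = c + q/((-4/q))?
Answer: 37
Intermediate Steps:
A(q, c) = c - q²/4 (A(q, c) = c + q*(-q/4) = c - q²/4)
X = 11 (X = 11 + 0 = 11)
A(12, -4) + S(X)*(-1) = (-4 - ¼*12²) - 7*11*(-1) = (-4 - ¼*144) - 77*(-1) = (-4 - 36) + 77 = -40 + 77 = 37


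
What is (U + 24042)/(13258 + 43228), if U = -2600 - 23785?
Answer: -2343/56486 ≈ -0.041479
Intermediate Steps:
U = -26385
(U + 24042)/(13258 + 43228) = (-26385 + 24042)/(13258 + 43228) = -2343/56486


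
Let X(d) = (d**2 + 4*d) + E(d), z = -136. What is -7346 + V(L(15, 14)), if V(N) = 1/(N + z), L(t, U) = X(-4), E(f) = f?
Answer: -1028441/140 ≈ -7346.0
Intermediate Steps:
X(d) = d**2 + 5*d (X(d) = (d**2 + 4*d) + d = d**2 + 5*d)
L(t, U) = -4 (L(t, U) = -4*(5 - 4) = -4*1 = -4)
V(N) = 1/(-136 + N) (V(N) = 1/(N - 136) = 1/(-136 + N))
-7346 + V(L(15, 14)) = -7346 + 1/(-136 - 4) = -7346 + 1/(-140) = -7346 - 1/140 = -1028441/140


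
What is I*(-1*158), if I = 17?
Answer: -2686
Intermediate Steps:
I*(-1*158) = 17*(-1*158) = 17*(-158) = -2686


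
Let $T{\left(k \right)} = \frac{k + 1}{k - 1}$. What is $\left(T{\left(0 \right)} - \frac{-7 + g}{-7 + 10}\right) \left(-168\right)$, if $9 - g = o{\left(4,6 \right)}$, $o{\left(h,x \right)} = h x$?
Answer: $-1064$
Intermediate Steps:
$g = -15$ ($g = 9 - 4 \cdot 6 = 9 - 24 = -15$)
$T{\left(k \right)} = \frac{1 + k}{-1 + k}$
$\left(T{\left(0 \right)} - \frac{-7 + g}{-7 + 10}\right) \left(-168\right) = \left(\frac{1 + 0}{-1 + 0} - \frac{-7 - 15}{-7 + 10}\right) \left(-168\right) = \left(\frac{1}{-1} \cdot 1 - - \frac{22}{3}\right) \left(-168\right) = \left(\left(-1\right) 1 - \left(-22\right) \frac{1}{3}\right) \left(-168\right) = \left(-1 - - \frac{22}{3}\right) \left(-168\right) = \left(-1 + \frac{22}{3}\right) \left(-168\right) = \frac{19}{3} \left(-168\right) = -1064$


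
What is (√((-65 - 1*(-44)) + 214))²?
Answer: 193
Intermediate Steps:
(√((-65 - 1*(-44)) + 214))² = (√((-65 + 44) + 214))² = (√(-21 + 214))² = (√193)² = 193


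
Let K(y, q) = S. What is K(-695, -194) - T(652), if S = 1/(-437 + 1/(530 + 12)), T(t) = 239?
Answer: -56608409/236853 ≈ -239.00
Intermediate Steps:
S = -542/236853 (S = 1/(-437 + 1/542) = 1/(-236853/542) = -542/236853 ≈ -0.0022883)
K(y, q) = -542/236853
K(-695, -194) - T(652) = -542/236853 - 1*239 = -542/236853 - 239 = -56608409/236853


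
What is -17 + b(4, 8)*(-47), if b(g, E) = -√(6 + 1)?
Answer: -17 + 47*√7 ≈ 107.35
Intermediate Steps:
b(g, E) = -√7
-17 + b(4, 8)*(-47) = -17 - √7*(-47) = -17 + 47*√7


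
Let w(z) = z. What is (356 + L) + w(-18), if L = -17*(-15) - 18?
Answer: 575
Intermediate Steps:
L = 237 (L = 255 - 18 = 237)
(356 + L) + w(-18) = (356 + 237) - 18 = 593 - 18 = 575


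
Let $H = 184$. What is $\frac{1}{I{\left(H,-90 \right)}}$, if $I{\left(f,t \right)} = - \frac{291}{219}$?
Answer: $- \frac{73}{97} \approx -0.75258$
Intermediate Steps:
$I{\left(f,t \right)} = - \frac{97}{73}$ ($I{\left(f,t \right)} = \left(-291\right) \frac{1}{219} = - \frac{97}{73}$)
$\frac{1}{I{\left(H,-90 \right)}} = \frac{1}{- \frac{97}{73}} = - \frac{73}{97}$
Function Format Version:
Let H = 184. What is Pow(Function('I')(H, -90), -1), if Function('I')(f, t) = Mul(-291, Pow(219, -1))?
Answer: Rational(-73, 97) ≈ -0.75258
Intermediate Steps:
Function('I')(f, t) = Rational(-97, 73) (Function('I')(f, t) = Mul(-291, Rational(1, 219)) = Rational(-97, 73))
Pow(Function('I')(H, -90), -1) = Pow(Rational(-97, 73), -1) = Rational(-73, 97)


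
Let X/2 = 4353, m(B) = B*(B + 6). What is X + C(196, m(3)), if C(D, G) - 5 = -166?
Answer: 8545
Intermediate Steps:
m(B) = B*(6 + B)
C(D, G) = -161 (C(D, G) = 5 - 166 = -161)
X = 8706 (X = 2*4353 = 8706)
X + C(196, m(3)) = 8706 - 161 = 8545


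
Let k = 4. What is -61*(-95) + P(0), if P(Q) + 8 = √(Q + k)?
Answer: 5789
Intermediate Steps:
P(Q) = -8 + √(4 + Q) (P(Q) = -8 + √(Q + 4) = -8 + √(4 + Q))
-61*(-95) + P(0) = -61*(-95) + (-8 + √(4 + 0)) = 5795 + (-8 + √4) = 5795 + (-8 + 2) = 5795 - 6 = 5789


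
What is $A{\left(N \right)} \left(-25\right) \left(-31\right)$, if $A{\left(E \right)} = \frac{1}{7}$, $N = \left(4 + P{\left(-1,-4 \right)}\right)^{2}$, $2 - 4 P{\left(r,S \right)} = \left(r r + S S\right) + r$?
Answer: $\frac{775}{7} \approx 110.71$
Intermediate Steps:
$P{\left(r,S \right)} = \frac{1}{2} - \frac{r}{4} - \frac{S^{2}}{4} - \frac{r^{2}}{4}$ ($P{\left(r,S \right)} = \frac{1}{2} - \frac{\left(r r + S S\right) + r}{4} = \frac{1}{2} - \frac{\left(r^{2} + S^{2}\right) + r}{4} = \frac{1}{2} - \frac{\left(S^{2} + r^{2}\right) + r}{4} = \frac{1}{2} - \frac{r + S^{2} + r^{2}}{4} = \frac{1}{2} - \left(\frac{r}{4} + \frac{S^{2}}{4} + \frac{r^{2}}{4}\right) = \frac{1}{2} - \frac{r}{4} - \frac{S^{2}}{4} - \frac{r^{2}}{4}$)
$N = \frac{1}{4}$ ($N = \left(4 - \left(- \frac{3}{4} + 4 + \frac{1}{4}\right)\right)^{2} = \left(4 + \left(\frac{1}{2} + \frac{1}{4} - 4 - \frac{1}{4}\right)\right)^{2} = \left(4 - \frac{7}{2}\right)^{2} = \left(\frac{1}{2}\right)^{2} = \frac{1}{4} \approx 0.25$)
$A{\left(E \right)} = \frac{1}{7}$
$A{\left(N \right)} \left(-25\right) \left(-31\right) = \frac{1}{7} \left(-25\right) \left(-31\right) = \left(- \frac{25}{7}\right) \left(-31\right) = \frac{775}{7}$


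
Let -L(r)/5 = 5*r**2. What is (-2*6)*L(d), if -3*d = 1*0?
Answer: 0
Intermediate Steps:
d = 0 (d = -0/3 = -1/3*0 = 0)
L(r) = -25*r**2
(-2*6)*L(d) = (-2*6)*(-25*0**2) = -(-300)*0 = -12*0 = 0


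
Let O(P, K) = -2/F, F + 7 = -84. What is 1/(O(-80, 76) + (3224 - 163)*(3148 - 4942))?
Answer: -91/499720492 ≈ -1.8210e-7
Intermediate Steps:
F = -91 (F = -7 - 84 = -91)
O(P, K) = 2/91 (O(P, K) = -2/(-91) = -2*(-1/91) = 2/91)
1/(O(-80, 76) + (3224 - 163)*(3148 - 4942)) = 1/(2/91 + (3224 - 163)*(3148 - 4942)) = 1/(2/91 + 3061*(-1794)) = 1/(2/91 - 5491434) = 1/(-499720492/91) = -91/499720492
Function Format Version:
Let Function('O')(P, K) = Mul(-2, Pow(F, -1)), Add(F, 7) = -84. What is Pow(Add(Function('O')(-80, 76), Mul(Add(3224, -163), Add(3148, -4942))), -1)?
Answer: Rational(-91, 499720492) ≈ -1.8210e-7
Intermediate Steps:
F = -91 (F = Add(-7, -84) = -91)
Function('O')(P, K) = Rational(2, 91) (Function('O')(P, K) = Mul(-2, Pow(-91, -1)) = Mul(-2, Rational(-1, 91)) = Rational(2, 91))
Pow(Add(Function('O')(-80, 76), Mul(Add(3224, -163), Add(3148, -4942))), -1) = Pow(Add(Rational(2, 91), Mul(Add(3224, -163), Add(3148, -4942))), -1) = Pow(Add(Rational(2, 91), Mul(3061, -1794)), -1) = Pow(Add(Rational(2, 91), -5491434), -1) = Pow(Rational(-499720492, 91), -1) = Rational(-91, 499720492)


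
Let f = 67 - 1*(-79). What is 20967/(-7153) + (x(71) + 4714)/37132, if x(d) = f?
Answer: -185945766/66401299 ≈ -2.8003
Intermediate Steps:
f = 146 (f = 67 + 79 = 146)
x(d) = 146
20967/(-7153) + (x(71) + 4714)/37132 = 20967/(-7153) + (146 + 4714)/37132 = 20967*(-1/7153) + 4860*(1/37132) = -20967/7153 + 1215/9283 = -185945766/66401299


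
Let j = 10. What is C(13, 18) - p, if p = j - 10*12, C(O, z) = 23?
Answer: 133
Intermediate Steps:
p = -110 (p = 10 - 10*12 = 10 - 120 = -110)
C(13, 18) - p = 23 - 1*(-110) = 23 + 110 = 133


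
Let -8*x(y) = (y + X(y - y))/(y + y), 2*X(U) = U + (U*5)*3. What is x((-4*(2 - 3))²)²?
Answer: 1/256 ≈ 0.0039063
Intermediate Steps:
X(U) = 8*U (X(U) = (U + (U*5)*3)/2 = (U + (5*U)*3)/2 = (U + 15*U)/2 = (16*U)/2 = 8*U)
x(y) = -1/16 (x(y) = -(y + 8*(y - y))/(8*(y + y)) = -(y + 8*0)/(8*(2*y)) = -(y + 0)*1/(2*y)/8 = -y*1/(2*y)/8 = -⅛*½ = -1/16)
x((-4*(2 - 3))²)² = (-1/16)² = 1/256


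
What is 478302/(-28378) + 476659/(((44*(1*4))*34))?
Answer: 5332234967/84906976 ≈ 62.801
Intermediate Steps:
478302/(-28378) + 476659/(((44*(1*4))*34)) = 478302*(-1/28378) + 476659/(((44*4)*34)) = -239151/14189 + 476659/((176*34)) = -239151/14189 + 476659/5984 = 5332234967/84906976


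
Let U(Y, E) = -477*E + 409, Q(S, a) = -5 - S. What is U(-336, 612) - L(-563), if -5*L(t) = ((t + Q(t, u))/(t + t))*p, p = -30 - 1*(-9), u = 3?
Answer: -328245911/1126 ≈ -2.9152e+5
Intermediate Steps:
U(Y, E) = 409 - 477*E
p = -21 (p = -30 + 9 = -21)
L(t) = -21/(2*t) (L(t) = -(t + (-5 - t))/(t + t)*(-21)/5 = -(-5*1/(2*t))*(-21)/5 = -(-5/(2*t))*(-21)/5 = -21/(2*t))
U(-336, 612) - L(-563) = (409 - 477*612) - (-21)/(2*(-563)) = (409 - 291924) - (-21)*(-1)/(2*563) = -291515 - 1*21/1126 = -291515 - 21/1126 = -328245911/1126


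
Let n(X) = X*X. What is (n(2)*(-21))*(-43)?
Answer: 3612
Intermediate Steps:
n(X) = X²
(n(2)*(-21))*(-43) = (2²*(-21))*(-43) = (4*(-21))*(-43) = -84*(-43) = 3612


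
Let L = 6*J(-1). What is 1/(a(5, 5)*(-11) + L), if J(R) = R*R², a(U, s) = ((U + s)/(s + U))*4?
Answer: -1/50 ≈ -0.020000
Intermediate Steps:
a(U, s) = 4 (a(U, s) = ((U + s)/(U + s))*4 = 1*4 = 4)
J(R) = R³
L = -6 (L = 6*(-1)³ = 6*(-1) = -6)
1/(a(5, 5)*(-11) + L) = 1/(4*(-11) - 6) = 1/(-44 - 6) = 1/(-50) = -1/50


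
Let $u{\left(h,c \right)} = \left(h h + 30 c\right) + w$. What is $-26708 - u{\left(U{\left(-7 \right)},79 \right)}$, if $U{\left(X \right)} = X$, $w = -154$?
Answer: $-28973$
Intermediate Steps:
$u{\left(h,c \right)} = -154 + h^{2} + 30 c$ ($u{\left(h,c \right)} = \left(h h + 30 c\right) - 154 = \left(h^{2} + 30 c\right) - 154 = -154 + h^{2} + 30 c$)
$-26708 - u{\left(U{\left(-7 \right)},79 \right)} = -26708 - \left(-154 + \left(-7\right)^{2} + 30 \cdot 79\right) = -26708 - \left(-154 + 49 + 2370\right) = -26708 - 2265 = -28973$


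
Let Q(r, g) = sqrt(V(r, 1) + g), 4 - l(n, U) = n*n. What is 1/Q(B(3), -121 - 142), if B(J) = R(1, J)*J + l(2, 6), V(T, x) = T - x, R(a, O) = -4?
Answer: -I*sqrt(69)/138 ≈ -0.060193*I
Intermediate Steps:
l(n, U) = 4 - n**2 (l(n, U) = 4 - n*n = 4 - n**2)
B(J) = -4*J (B(J) = -4*J + (4 - 1*2**2) = -4*J + (4 - 1*4) = -4*J + (4 - 4) = -4*J + 0 = -4*J)
Q(r, g) = sqrt(-1 + g + r) (Q(r, g) = sqrt((r - 1*1) + g) = sqrt((r - 1) + g) = sqrt((-1 + r) + g) = sqrt(-1 + g + r))
1/Q(B(3), -121 - 142) = 1/(sqrt(-1 + (-121 - 142) - 4*3)) = 1/(sqrt(-1 - 263 - 12)) = 1/(sqrt(-276)) = 1/(2*I*sqrt(69)) = -I*sqrt(69)/138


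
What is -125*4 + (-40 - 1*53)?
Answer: -593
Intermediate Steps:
-125*4 + (-40 - 1*53) = -500 + (-40 - 53) = -500 - 93 = -593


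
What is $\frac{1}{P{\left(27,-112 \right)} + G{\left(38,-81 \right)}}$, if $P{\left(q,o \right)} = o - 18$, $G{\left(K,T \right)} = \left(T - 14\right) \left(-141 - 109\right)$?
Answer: $\frac{1}{23620} \approx 4.2337 \cdot 10^{-5}$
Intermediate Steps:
$G{\left(K,T \right)} = 3500 - 250 T$ ($G{\left(K,T \right)} = \left(-14 + T\right) \left(-250\right) = 3500 - 250 T$)
$P{\left(q,o \right)} = -18 + o$
$\frac{1}{P{\left(27,-112 \right)} + G{\left(38,-81 \right)}} = \frac{1}{\left(-18 - 112\right) + \left(3500 - -20250\right)} = \frac{1}{-130 + \left(3500 + 20250\right)} = \frac{1}{-130 + 23750} = \frac{1}{23620}$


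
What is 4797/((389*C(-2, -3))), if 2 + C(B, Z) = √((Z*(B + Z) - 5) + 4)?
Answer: 4797/1945 + 4797*√14/3890 ≈ 7.0804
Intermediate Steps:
C(B, Z) = -2 + √(-1 + Z*(B + Z)) (C(B, Z) = -2 + √((Z*(B + Z) - 5) + 4) = -2 + √((-5 + Z*(B + Z)) + 4) = -2 + √(-1 + Z*(B + Z)))
4797/((389*C(-2, -3))) = 4797/((389*(-2 + √(-1 + (-3)² - 2*(-3))))) = 4797/((389*(-2 + √(-1 + 9 + 6)))) = 4797/((389*(-2 + √14))) = 4797/(-778 + 389*√14)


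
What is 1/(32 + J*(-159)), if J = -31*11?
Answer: 1/54251 ≈ 1.8433e-5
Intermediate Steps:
J = -341
1/(32 + J*(-159)) = 1/(32 - 341*(-159)) = 1/(32 + 54219) = 1/54251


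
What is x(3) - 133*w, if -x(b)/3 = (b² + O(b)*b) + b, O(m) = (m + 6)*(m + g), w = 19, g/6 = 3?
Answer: -4264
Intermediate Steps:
g = 18 (g = 6*3 = 18)
O(m) = (6 + m)*(18 + m) (O(m) = (m + 6)*(m + 18) = (6 + m)*(18 + m))
x(b) = -3*b - 3*b² - 3*b*(108 + b² + 24*b) (x(b) = -3*((b² + (108 + b² + 24*b)*b) + b) = -3*((b² + b*(108 + b² + 24*b)) + b) = -3*(b + b² + b*(108 + b² + 24*b)) = -3*b - 3*b² - 3*b*(108 + b² + 24*b))
x(3) - 133*w = -3*3*(109 + 3² + 25*3) - 133*19 = -3*3*(109 + 9 + 75) - 2527 = -3*3*193 - 2527 = -1737 - 2527 = -4264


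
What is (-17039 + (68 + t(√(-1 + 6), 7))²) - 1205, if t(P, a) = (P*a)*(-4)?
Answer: -9700 - 3808*√5 ≈ -18215.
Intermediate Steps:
t(P, a) = -4*P*a
(-17039 + (68 + t(√(-1 + 6), 7))²) - 1205 = (-17039 + (68 - 4*√(-1 + 6)*7)²) - 1205 = (-17039 + (68 - 4*√5*7)²) - 1205 = (-17039 + (68 - 28*√5)²) - 1205 = -18244 + (68 - 28*√5)²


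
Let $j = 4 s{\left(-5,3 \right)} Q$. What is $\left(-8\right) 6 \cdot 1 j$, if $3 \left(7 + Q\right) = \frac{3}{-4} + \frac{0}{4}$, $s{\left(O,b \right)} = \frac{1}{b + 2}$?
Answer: $\frac{1392}{5} \approx 278.4$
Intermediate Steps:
$s{\left(O,b \right)} = \frac{1}{2 + b}$
$Q = - \frac{29}{4}$ ($Q = -7 + \frac{\frac{3}{-4} + \frac{0}{4}}{3} = -7 + \frac{3 \left(- \frac{1}{4}\right) + 0 \cdot \frac{1}{4}}{3} = -7 + \frac{- \frac{3}{4} + 0}{3} = -7 + \frac{1}{3} \left(- \frac{3}{4}\right) = -7 - \frac{1}{4} = - \frac{29}{4} \approx -7.25$)
$j = - \frac{29}{5}$ ($j = \frac{4}{2 + 3} \left(- \frac{29}{4}\right) = \frac{4}{5} \left(- \frac{29}{4}\right) = - \frac{29}{5} \approx -5.8$)
$\left(-8\right) 6 \cdot 1 j = \left(-8\right) 6 \cdot 1 \left(- \frac{29}{5}\right) = \left(-48\right) 1 \left(- \frac{29}{5}\right) = \left(-48\right) \left(- \frac{29}{5}\right) = \frac{1392}{5}$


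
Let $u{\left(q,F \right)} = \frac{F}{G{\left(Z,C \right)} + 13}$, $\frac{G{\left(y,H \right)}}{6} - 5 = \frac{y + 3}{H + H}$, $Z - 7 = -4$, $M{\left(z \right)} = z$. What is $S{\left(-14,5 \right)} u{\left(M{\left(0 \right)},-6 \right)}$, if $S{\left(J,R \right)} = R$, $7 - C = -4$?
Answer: $- \frac{330}{491} \approx -0.6721$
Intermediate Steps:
$C = 11$ ($C = 7 - -4 = 7 + 4 = 11$)
$Z = 3$ ($Z = 7 - 4 = 3$)
$G{\left(y,H \right)} = 30 + \frac{3 \left(3 + y\right)}{H}$ ($G{\left(y,H \right)} = 30 + 6 \frac{y + 3}{H + H} = 30 + 6 \frac{3 + y}{2 H} = 30 + \frac{3 \left(3 + y\right)}{H}$)
$u{\left(q,F \right)} = \frac{11 F}{491}$ ($u{\left(q,F \right)} = \frac{F}{\frac{3 \left(3 + 3 + 10 \cdot 11\right)}{11} + 13} = \frac{F}{3 \cdot \frac{1}{11} \left(3 + 3 + 110\right) + 13} = \frac{F}{3 \cdot \frac{1}{11} \cdot 116 + 13} = \frac{F}{\frac{348}{11} + 13} = \frac{F}{\frac{491}{11}} = \frac{11 F}{491}$)
$S{\left(-14,5 \right)} u{\left(M{\left(0 \right)},-6 \right)} = 5 \cdot \frac{11}{491} \left(-6\right) = 5 \left(- \frac{66}{491}\right) = - \frac{330}{491}$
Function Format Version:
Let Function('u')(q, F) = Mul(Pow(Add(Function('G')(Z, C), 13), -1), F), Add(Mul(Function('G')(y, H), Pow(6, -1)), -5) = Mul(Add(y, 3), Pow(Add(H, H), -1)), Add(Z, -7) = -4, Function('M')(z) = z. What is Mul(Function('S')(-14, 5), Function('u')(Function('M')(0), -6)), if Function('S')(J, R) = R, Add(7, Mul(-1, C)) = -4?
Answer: Rational(-330, 491) ≈ -0.67210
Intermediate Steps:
C = 11 (C = Add(7, Mul(-1, -4)) = Add(7, 4) = 11)
Z = 3 (Z = Add(7, -4) = 3)
Function('G')(y, H) = Add(30, Mul(3, Pow(H, -1), Add(3, y))) (Function('G')(y, H) = Add(30, Mul(6, Mul(Add(y, 3), Pow(Add(H, H), -1)))) = Add(30, Mul(6, Mul(Add(3, y), Pow(Mul(2, H), -1)))) = Add(30, Mul(6, Mul(Add(3, y), Mul(Rational(1, 2), Pow(H, -1))))) = Add(30, Mul(6, Mul(Rational(1, 2), Pow(H, -1), Add(3, y)))) = Add(30, Mul(3, Pow(H, -1), Add(3, y))))
Function('u')(q, F) = Mul(Rational(11, 491), F) (Function('u')(q, F) = Mul(Pow(Add(Mul(3, Pow(11, -1), Add(3, 3, Mul(10, 11))), 13), -1), F) = Mul(Pow(Add(Mul(3, Rational(1, 11), Add(3, 3, 110)), 13), -1), F) = Mul(Pow(Add(Mul(3, Rational(1, 11), 116), 13), -1), F) = Mul(Pow(Add(Rational(348, 11), 13), -1), F) = Mul(Pow(Rational(491, 11), -1), F) = Mul(Rational(11, 491), F))
Mul(Function('S')(-14, 5), Function('u')(Function('M')(0), -6)) = Mul(5, Mul(Rational(11, 491), -6)) = Mul(5, Rational(-66, 491)) = Rational(-330, 491)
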